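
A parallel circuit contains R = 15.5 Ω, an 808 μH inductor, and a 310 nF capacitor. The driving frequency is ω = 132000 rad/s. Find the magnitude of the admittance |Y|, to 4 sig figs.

71.81 mS

X_L = ωL = 106.7 Ω
X_C = 1/(ωC) = 24.44 Ω
Parallel: admittances add. Y = 1/R + 1/(jωL) + jωC
Y = (0.06452 + j0.03154) S
|Y| = 0.07181 S → |Z| = 1/|Y| = 13.92 Ω, ∠Z = −∠Y = -26.06°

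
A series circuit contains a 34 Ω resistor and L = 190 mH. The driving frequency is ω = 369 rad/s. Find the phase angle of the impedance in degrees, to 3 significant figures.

X_L = ωL = 70.1 Ω
Z = 34.0 + j70.1 Ω
|Z| = √(34.0² + 70.1²) = 77.9 Ω
∠Z = arctan(70.1/34.0) = 64.1°

64.1°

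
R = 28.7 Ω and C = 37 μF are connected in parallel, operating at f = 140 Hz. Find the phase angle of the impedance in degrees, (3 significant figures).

-43.0°

ω = 2πf = 879.6 rad/s
X_C = 1/(ωC) = 30.7 Ω
Parallel: admittances add. Y = 1/R + jωC
Y = (0.0348 + j0.0325) S
|Y| = 0.0477 S → |Z| = 1/|Y| = 21.0 Ω, ∠Z = −∠Y = -43.0°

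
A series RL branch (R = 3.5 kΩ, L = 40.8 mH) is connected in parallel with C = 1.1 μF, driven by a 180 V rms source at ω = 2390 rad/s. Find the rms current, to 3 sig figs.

475 mA

X_L = ωL = 97.5 Ω
X_C = 1/(ωC) = 380 Ω
Branch 1 (R+jX_L): Z₁ = 3500 + j97.5 Ω, |Z₁| = 3500 Ω
Branch 2 (−jX_C): Z₂ = −j380 Ω
Parallel: Z = Z₁Z₂/(Z₁+Z₂), |Z| = 379 Ω, ∠Z = -83.8°
I = V/|Z| = 180/379 = 475 mA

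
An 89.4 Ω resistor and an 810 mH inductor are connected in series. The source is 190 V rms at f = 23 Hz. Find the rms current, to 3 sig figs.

ω = 2πf = 144.5 rad/s
X_L = ωL = 117 Ω
Z = 89.4 + j117 Ω
|Z| = √(89.4² + 117²) = 147 Ω
I = V/|Z| = 190/147 = 1.29 A

1.29 A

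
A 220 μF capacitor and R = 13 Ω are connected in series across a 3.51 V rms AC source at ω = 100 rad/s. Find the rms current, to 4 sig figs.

X_C = 1/(ωC) = 45.45 Ω
Z = 13.00 − j45.45 Ω
|Z| = √(13.00² + 45.45²) = 47.28 Ω
I = V/|Z| = 3.51/47.28 = 74.24 mA

74.24 mA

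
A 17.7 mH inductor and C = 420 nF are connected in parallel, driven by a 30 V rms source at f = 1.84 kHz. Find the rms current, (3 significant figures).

936 μA

ω = 2πf = 11560 rad/s
X_L = ωL = 205 Ω
X_C = 1/(ωC) = 206 Ω
Parallel: admittances add. Y = 1/(jωL) + jωC
Y = (0 − j3.12e-05) S
|Y| = 3.12e-05 S → |Z| = 1/|Y| = 32000 Ω, ∠Z = −∠Y = 90.0°
I = V/|Z| = 30/32000 = 936 μA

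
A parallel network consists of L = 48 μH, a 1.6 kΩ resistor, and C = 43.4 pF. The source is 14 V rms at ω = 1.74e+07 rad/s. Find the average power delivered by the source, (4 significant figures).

122.5 mW

X_L = ωL = 835.2 Ω
X_C = 1/(ωC) = 1324 Ω
Parallel: admittances add. Y = 1/R + 1/(jωL) + jωC
Y = (0.0006250 − j0.0004422) S
|Y| = 0.0007656 S → |Z| = 1/|Y| = 1306 Ω, ∠Z = −∠Y = 35.28°
I = V/|Z| = 10.72 mA
P = VI cos φ = 14 × 0.01072 × cos(35.28°) = 122.5 mW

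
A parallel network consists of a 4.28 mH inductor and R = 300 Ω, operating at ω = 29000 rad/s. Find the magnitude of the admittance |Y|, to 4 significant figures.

X_L = ωL = 124.1 Ω
Parallel: admittances add. Y = 1/R + 1/(jωL)
Y = (0.003333 − j0.008057) S
|Y| = 0.008719 S → |Z| = 1/|Y| = 114.7 Ω, ∠Z = −∠Y = 67.52°

8.719 mS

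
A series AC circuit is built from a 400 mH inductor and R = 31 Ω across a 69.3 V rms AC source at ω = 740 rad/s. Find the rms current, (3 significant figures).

233 mA

X_L = ωL = 296 Ω
Z = 31.0 + j296 Ω
|Z| = √(31.0² + 296²) = 298 Ω
I = V/|Z| = 69.3/298 = 233 mA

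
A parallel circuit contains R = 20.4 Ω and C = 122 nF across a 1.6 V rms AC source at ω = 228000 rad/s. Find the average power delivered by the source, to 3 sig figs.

125 mW

X_C = 1/(ωC) = 36.0 Ω
Parallel: admittances add. Y = 1/R + jωC
Y = (0.0490 + j0.0278) S
|Y| = 0.0564 S → |Z| = 1/|Y| = 17.7 Ω, ∠Z = −∠Y = -29.6°
I = V/|Z| = 90.2 mA
P = VI cos φ = 1.6 × 0.0902 × cos(-29.6°) = 125 mW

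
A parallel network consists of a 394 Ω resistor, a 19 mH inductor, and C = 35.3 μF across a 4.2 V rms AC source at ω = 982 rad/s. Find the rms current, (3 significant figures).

80.2 mA

X_L = ωL = 18.7 Ω
X_C = 1/(ωC) = 28.8 Ω
Parallel: admittances add. Y = 1/R + 1/(jωL) + jωC
Y = (0.00254 − j0.0189) S
|Y| = 0.0191 S → |Z| = 1/|Y| = 52.4 Ω, ∠Z = −∠Y = 82.4°
I = V/|Z| = 4.2/52.4 = 80.2 mA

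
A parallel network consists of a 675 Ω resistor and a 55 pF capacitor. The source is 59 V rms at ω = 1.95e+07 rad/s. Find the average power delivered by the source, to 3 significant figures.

5.16 W

X_C = 1/(ωC) = 932 Ω
Parallel: admittances add. Y = 1/R + jωC
Y = (0.00148 + j0.00107) S
|Y| = 0.00183 S → |Z| = 1/|Y| = 547 Ω, ∠Z = −∠Y = -35.9°
I = V/|Z| = 108 mA
P = VI cos φ = 59 × 0.108 × cos(-35.9°) = 5.16 W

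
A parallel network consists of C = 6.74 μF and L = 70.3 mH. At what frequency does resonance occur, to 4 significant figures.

ω₀ = 1/√(LC) = 1/√(0.0703 × 6.74e-06) = 1453 rad/s
f₀ = ω₀/(2π) = 231.2 Hz

231.2 Hz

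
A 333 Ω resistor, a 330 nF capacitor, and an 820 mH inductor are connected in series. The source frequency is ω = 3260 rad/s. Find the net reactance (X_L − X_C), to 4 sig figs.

1744 Ω

X_L = ωL = 2673 Ω
X_C = 1/(ωC) = 929.5 Ω
X = 2673 − 929.5 = 1744 Ω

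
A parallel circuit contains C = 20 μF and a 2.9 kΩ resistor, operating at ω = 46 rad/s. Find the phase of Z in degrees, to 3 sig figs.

-69.5°

X_C = 1/(ωC) = 1090 Ω
Parallel: admittances add. Y = 1/R + jωC
Y = (0.000345 + j0.000920) S
|Y| = 0.000982 S → |Z| = 1/|Y| = 1020 Ω, ∠Z = −∠Y = -69.5°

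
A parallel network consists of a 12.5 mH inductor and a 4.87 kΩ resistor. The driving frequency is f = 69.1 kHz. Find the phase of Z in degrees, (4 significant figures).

41.90°

ω = 2πf = 434200 rad/s
X_L = ωL = 5427 Ω
Parallel: admittances add. Y = 1/R + 1/(jωL)
Y = (0.0002053 − j0.0001843) S
|Y| = 0.0002759 S → |Z| = 1/|Y| = 3625 Ω, ∠Z = −∠Y = 41.90°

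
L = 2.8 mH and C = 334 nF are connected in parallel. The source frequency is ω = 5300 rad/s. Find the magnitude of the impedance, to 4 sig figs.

15.24 Ω

X_L = ωL = 14.84 Ω
X_C = 1/(ωC) = 564.9 Ω
Parallel: admittances add. Y = 1/(jωL) + jωC
Y = (0 − j0.06562) S
|Y| = 0.06562 S → |Z| = 1/|Y| = 15.24 Ω, ∠Z = −∠Y = 90.00°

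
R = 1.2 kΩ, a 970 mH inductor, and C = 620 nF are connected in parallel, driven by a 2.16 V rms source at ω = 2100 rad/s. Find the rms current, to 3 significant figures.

X_L = ωL = 2040 Ω
X_C = 1/(ωC) = 768 Ω
Parallel: admittances add. Y = 1/R + 1/(jωL) + jωC
Y = (0.000833 + j0.000811) S
|Y| = 0.00116 S → |Z| = 1/|Y| = 860 Ω, ∠Z = −∠Y = -44.2°
I = V/|Z| = 2.16/860 = 2.51 mA

2.51 mA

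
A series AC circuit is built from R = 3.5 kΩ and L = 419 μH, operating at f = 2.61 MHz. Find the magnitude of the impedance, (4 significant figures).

ω = 2πf = 1.64e+07 rad/s
X_L = ωL = 6871 Ω
Z = 3500 + j6871 Ω
|Z| = √(3500² + 6871²) = 7711 Ω

7711 Ω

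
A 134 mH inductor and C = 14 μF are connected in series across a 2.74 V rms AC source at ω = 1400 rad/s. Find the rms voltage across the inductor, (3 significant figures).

X_L = ωL = 188 Ω
X_C = 1/(ωC) = 51.0 Ω
Net reactance X = X_L − X_C = 137 Ω
Z = j137 Ω
|Z| = √(0² + 137²) = 137 Ω
I = V/|Z| = 20.1 mA
V_L = I·|Z_L| = 0.0201 × 188 = 3.76 V

3.76 V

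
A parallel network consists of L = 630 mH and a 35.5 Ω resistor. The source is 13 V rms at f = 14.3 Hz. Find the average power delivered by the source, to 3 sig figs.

4.76 W

ω = 2πf = 89.85 rad/s
X_L = ωL = 56.6 Ω
Parallel: admittances add. Y = 1/R + 1/(jωL)
Y = (0.0282 − j0.0177) S
|Y| = 0.0333 S → |Z| = 1/|Y| = 30.1 Ω, ∠Z = −∠Y = 32.1°
I = V/|Z| = 432 mA
P = VI cos φ = 13 × 0.432 × cos(32.1°) = 4.76 W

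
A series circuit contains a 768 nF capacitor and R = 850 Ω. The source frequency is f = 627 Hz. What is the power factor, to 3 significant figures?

ω = 2πf = 3940 rad/s
X_C = 1/(ωC) = 331 Ω
Z = 850 − j331 Ω
|Z| = √(850² + 331²) = 912 Ω
∠Z = arctan(-331/850) = -21.2°
cos φ = cos(-21.2°) = 0.932

0.932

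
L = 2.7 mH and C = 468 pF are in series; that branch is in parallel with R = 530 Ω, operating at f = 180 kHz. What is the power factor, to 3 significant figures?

ω = 2πf = 1.131e+06 rad/s
X_L = ωL = 3050 Ω
X_C = 1/(ωC) = 1890 Ω
Branch 1: Z₁ = R = 530 Ω
Branch 2 (series LC): Z₂ = j(X_L − X_C) = j1160 Ω
Parallel: Z = Z₁Z₂/(Z₁+Z₂), |Z| = 482 Ω, ∠Z = 24.5°
cos φ = cos(24.5°) = 0.910

0.910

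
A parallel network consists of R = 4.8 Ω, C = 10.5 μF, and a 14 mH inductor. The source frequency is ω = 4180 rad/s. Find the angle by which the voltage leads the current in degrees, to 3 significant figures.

-7.33°

X_L = ωL = 58.5 Ω
X_C = 1/(ωC) = 22.8 Ω
Parallel: admittances add. Y = 1/R + 1/(jωL) + jωC
Y = (0.208 + j0.0268) S
|Y| = 0.210 S → |Z| = 1/|Y| = 4.76 Ω, ∠Z = −∠Y = -7.33°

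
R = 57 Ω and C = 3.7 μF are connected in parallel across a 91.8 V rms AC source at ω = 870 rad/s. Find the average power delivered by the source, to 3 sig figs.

148 W

X_C = 1/(ωC) = 311 Ω
Parallel: admittances add. Y = 1/R + jωC
Y = (0.0175 + j0.00322) S
|Y| = 0.0178 S → |Z| = 1/|Y| = 56.1 Ω, ∠Z = −∠Y = -10.4°
I = V/|Z| = 1.64 A
P = VI cos φ = 91.8 × 1.64 × cos(-10.4°) = 148 W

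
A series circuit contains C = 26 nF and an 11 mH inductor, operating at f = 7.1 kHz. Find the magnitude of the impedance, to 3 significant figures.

ω = 2πf = 44610 rad/s
X_L = ωL = 491 Ω
X_C = 1/(ωC) = 862 Ω
Net reactance X = X_L − X_C = -371 Ω
Z = − j371 Ω
|Z| = √(0² + 371²) = 371 Ω

371 Ω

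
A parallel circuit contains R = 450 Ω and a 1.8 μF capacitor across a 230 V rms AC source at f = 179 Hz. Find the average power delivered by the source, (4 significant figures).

117.6 W

ω = 2πf = 1125 rad/s
X_C = 1/(ωC) = 494.0 Ω
Parallel: admittances add. Y = 1/R + jωC
Y = (0.002222 + j0.002024) S
|Y| = 0.003006 S → |Z| = 1/|Y| = 332.7 Ω, ∠Z = −∠Y = -42.33°
I = V/|Z| = 691.4 mA
P = VI cos φ = 230 × 0.6914 × cos(-42.33°) = 117.6 W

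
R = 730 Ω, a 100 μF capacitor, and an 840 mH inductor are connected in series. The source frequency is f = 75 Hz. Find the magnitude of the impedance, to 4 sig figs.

820.5 Ω

ω = 2πf = 471.2 rad/s
X_L = ωL = 395.8 Ω
X_C = 1/(ωC) = 21.22 Ω
Net reactance X = X_L − X_C = 374.6 Ω
Z = 730.0 + j374.6 Ω
|Z| = √(730.0² + 374.6²) = 820.5 Ω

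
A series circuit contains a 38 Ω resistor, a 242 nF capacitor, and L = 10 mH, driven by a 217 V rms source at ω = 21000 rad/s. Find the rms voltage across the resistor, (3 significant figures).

205 V

X_L = ωL = 210 Ω
X_C = 1/(ωC) = 197 Ω
Net reactance X = X_L − X_C = 13.2 Ω
Z = 38.0 + j13.2 Ω
|Z| = √(38.0² + 13.2²) = 40.2 Ω
I = V/|Z| = 5.39 A
V_R = I·|Z_R| = 5.39 × 38.0 = 205 V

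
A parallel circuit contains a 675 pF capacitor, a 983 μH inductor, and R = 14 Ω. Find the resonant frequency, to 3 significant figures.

ω₀ = 1/√(LC) = 1/√(0.000983 × 6.75e-10) = 1.228e+06 rad/s
f₀ = ω₀/(2π) = 195 kHz

195 kHz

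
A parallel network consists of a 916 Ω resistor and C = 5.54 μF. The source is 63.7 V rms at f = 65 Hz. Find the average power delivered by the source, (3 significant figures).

4.43 W

ω = 2πf = 408.4 rad/s
X_C = 1/(ωC) = 442 Ω
Parallel: admittances add. Y = 1/R + jωC
Y = (0.00109 + j0.00226) S
|Y| = 0.00251 S → |Z| = 1/|Y| = 398 Ω, ∠Z = −∠Y = -64.2°
I = V/|Z| = 160 mA
P = VI cos φ = 63.7 × 0.160 × cos(-64.2°) = 4.43 W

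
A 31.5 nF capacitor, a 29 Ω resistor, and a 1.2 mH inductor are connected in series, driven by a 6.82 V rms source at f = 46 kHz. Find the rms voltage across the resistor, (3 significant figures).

0.828 V

ω = 2πf = 289000 rad/s
X_L = ωL = 347 Ω
X_C = 1/(ωC) = 110 Ω
Net reactance X = X_L − X_C = 237 Ω
Z = 29.0 + j237 Ω
|Z| = √(29.0² + 237²) = 239 Ω
I = V/|Z| = 28.6 mA
V_R = I·|Z_R| = 0.0286 × 29.0 = 0.828 V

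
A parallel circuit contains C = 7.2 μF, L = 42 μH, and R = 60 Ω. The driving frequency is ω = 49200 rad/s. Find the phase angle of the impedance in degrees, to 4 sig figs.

X_L = ωL = 2.066 Ω
X_C = 1/(ωC) = 2.823 Ω
Parallel: admittances add. Y = 1/R + 1/(jωL) + jωC
Y = (0.01667 − j0.1297) S
|Y| = 0.1308 S → |Z| = 1/|Y| = 7.648 Ω, ∠Z = −∠Y = 82.68°

82.68°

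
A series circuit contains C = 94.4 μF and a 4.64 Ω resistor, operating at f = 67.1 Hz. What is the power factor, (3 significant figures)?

0.182

ω = 2πf = 421.6 rad/s
X_C = 1/(ωC) = 25.1 Ω
Z = 4.64 − j25.1 Ω
|Z| = √(4.64² + 25.1²) = 25.6 Ω
∠Z = arctan(-25.1/4.64) = -79.5°
cos φ = cos(-79.5°) = 0.182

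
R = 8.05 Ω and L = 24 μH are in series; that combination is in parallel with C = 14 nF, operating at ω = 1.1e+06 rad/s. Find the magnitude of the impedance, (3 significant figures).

X_L = ωL = 26.4 Ω
X_C = 1/(ωC) = 64.9 Ω
Branch 1 (R+jX_L): Z₁ = 8.05 + j26.4 Ω, |Z₁| = 27.6 Ω
Branch 2 (−jX_C): Z₂ = −j64.9 Ω
Parallel: Z = Z₁Z₂/(Z₁+Z₂), |Z| = 45.5 Ω, ∠Z = 61.2°

45.5 Ω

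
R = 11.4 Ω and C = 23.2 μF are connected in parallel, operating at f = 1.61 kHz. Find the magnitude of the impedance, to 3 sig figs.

ω = 2πf = 10120 rad/s
X_C = 1/(ωC) = 4.26 Ω
Parallel: admittances add. Y = 1/R + jωC
Y = (0.0877 + j0.235) S
|Y| = 0.251 S → |Z| = 1/|Y| = 3.99 Ω, ∠Z = −∠Y = -69.5°

3.99 Ω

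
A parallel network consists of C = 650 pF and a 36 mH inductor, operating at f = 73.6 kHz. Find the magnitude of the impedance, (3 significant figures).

4160 Ω

ω = 2πf = 462400 rad/s
X_L = ωL = 16600 Ω
X_C = 1/(ωC) = 3330 Ω
Parallel: admittances add. Y = 1/(jωL) + jωC
Y = (0 + j0.000241) S
|Y| = 0.000241 S → |Z| = 1/|Y| = 4160 Ω, ∠Z = −∠Y = -90.0°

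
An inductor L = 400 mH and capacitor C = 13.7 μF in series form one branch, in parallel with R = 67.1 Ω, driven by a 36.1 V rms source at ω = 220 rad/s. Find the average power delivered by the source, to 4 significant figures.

X_L = ωL = 88.00 Ω
X_C = 1/(ωC) = 331.8 Ω
Branch 1: Z₁ = R = 67.10 Ω
Branch 2 (series LC): Z₂ = j(X_L − X_C) = −j243.8 Ω
Parallel: Z = Z₁Z₂/(Z₁+Z₂), |Z| = 64.69 Ω, ∠Z = -15.39°
I = V/|Z| = 558.0 mA
P = VI cos φ = 36.1 × 0.5580 × cos(-15.39°) = 19.42 W

19.42 W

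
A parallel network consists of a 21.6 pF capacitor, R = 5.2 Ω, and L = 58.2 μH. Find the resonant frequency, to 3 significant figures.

4.49 MHz

ω₀ = 1/√(LC) = 1/√(5.82e-05 × 2.16e-11) = 2.82e+07 rad/s
f₀ = ω₀/(2π) = 4.49 MHz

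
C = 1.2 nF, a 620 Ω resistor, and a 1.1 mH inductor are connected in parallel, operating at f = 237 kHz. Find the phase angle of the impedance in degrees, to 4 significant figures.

-36.11°

ω = 2πf = 1.489e+06 rad/s
X_L = ωL = 1638 Ω
X_C = 1/(ωC) = 559.6 Ω
Parallel: admittances add. Y = 1/R + 1/(jωL) + jωC
Y = (0.001613 + j0.001176) S
|Y| = 0.001996 S → |Z| = 1/|Y| = 500.9 Ω, ∠Z = −∠Y = -36.11°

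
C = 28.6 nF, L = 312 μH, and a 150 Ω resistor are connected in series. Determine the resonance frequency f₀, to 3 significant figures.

ω₀ = 1/√(LC) = 1/√(0.000312 × 2.86e-08) = 334800 rad/s
f₀ = ω₀/(2π) = 53.3 kHz

53.3 kHz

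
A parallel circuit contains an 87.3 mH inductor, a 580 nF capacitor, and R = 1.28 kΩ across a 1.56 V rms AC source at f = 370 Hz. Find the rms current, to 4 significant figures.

ω = 2πf = 2325 rad/s
X_L = ωL = 203.0 Ω
X_C = 1/(ωC) = 741.6 Ω
Parallel: admittances add. Y = 1/R + 1/(jωL) + jωC
Y = (0.0007813 − j0.003579) S
|Y| = 0.003663 S → |Z| = 1/|Y| = 273.0 Ω, ∠Z = −∠Y = 77.69°
I = V/|Z| = 1.56/273.0 = 5.715 mA

5.715 mA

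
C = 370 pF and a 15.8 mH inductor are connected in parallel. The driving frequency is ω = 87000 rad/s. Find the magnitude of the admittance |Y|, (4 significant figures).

X_L = ωL = 1375 Ω
X_C = 1/(ωC) = 31070 Ω
Parallel: admittances add. Y = 1/(jωL) + jωC
Y = (0 − j0.0006953) S
|Y| = 0.0006953 S → |Z| = 1/|Y| = 1438 Ω, ∠Z = −∠Y = 90.00°

695.3 μS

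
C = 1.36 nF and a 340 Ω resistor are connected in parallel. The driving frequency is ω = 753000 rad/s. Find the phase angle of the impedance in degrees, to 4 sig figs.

X_C = 1/(ωC) = 976.5 Ω
Parallel: admittances add. Y = 1/R + jωC
Y = (0.002941 + j0.001024) S
|Y| = 0.003114 S → |Z| = 1/|Y| = 321.1 Ω, ∠Z = −∠Y = -19.20°

-19.20°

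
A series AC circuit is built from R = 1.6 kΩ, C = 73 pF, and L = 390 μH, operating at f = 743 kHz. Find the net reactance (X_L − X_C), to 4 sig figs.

-1114 Ω

ω = 2πf = 4.668e+06 rad/s
X_L = ωL = 1821 Ω
X_C = 1/(ωC) = 2934 Ω
X = 1821 − 2934 = -1114 Ω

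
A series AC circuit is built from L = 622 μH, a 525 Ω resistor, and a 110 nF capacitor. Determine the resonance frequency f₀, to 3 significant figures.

ω₀ = 1/√(LC) = 1/√(0.000622 × 1.1e-07) = 120900 rad/s
f₀ = ω₀/(2π) = 19.2 kHz

19.2 kHz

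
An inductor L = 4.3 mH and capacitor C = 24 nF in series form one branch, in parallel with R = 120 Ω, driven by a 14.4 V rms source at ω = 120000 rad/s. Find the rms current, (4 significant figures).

147.2 mA

X_L = ωL = 516.0 Ω
X_C = 1/(ωC) = 347.2 Ω
Branch 1: Z₁ = R = 120.0 Ω
Branch 2 (series LC): Z₂ = j(X_L − X_C) = j168.8 Ω
Parallel: Z = Z₁Z₂/(Z₁+Z₂), |Z| = 97.80 Ω, ∠Z = 35.41°
I = V/|Z| = 14.4/97.80 = 147.2 mA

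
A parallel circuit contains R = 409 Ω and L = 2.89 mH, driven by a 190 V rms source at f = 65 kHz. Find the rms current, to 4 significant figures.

ω = 2πf = 408400 rad/s
X_L = ωL = 1180 Ω
Parallel: admittances add. Y = 1/R + 1/(jωL)
Y = (0.002445 − j0.0008472) S
|Y| = 0.002588 S → |Z| = 1/|Y| = 386.5 Ω, ∠Z = −∠Y = 19.11°
I = V/|Z| = 190/386.5 = 491.6 mA

491.6 mA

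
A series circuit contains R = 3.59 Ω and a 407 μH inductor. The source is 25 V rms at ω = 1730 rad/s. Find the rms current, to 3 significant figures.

6.83 A

X_L = ωL = 0.704 Ω
Z = 3.59 + j0.704 Ω
|Z| = √(3.59² + 0.704²) = 3.66 Ω
I = V/|Z| = 25/3.66 = 6.83 A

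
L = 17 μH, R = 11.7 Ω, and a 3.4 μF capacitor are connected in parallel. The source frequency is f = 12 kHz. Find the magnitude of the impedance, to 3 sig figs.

ω = 2πf = 75400 rad/s
X_L = ωL = 1.28 Ω
X_C = 1/(ωC) = 3.90 Ω
Parallel: admittances add. Y = 1/R + 1/(jωL) + jωC
Y = (0.0855 − j0.524) S
|Y| = 0.531 S → |Z| = 1/|Y| = 1.88 Ω, ∠Z = −∠Y = 80.7°

1.88 Ω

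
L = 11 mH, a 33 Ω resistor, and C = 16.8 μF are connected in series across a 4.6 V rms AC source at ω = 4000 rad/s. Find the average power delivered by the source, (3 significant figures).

X_L = ωL = 44.0 Ω
X_C = 1/(ωC) = 14.9 Ω
Net reactance X = X_L − X_C = 29.1 Ω
Z = 33.0 + j29.1 Ω
|Z| = √(33.0² + 29.1²) = 44.0 Ω
∠Z = arctan(29.1/33.0) = 41.4°
I = V/|Z| = 105 mA
P = VI cos φ = 4.6 × 0.105 × cos(41.4°) = 361 mW

361 mW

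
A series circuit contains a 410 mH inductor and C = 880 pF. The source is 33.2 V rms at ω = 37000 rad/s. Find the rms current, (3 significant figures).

2.14 mA

X_L = ωL = 15200 Ω
X_C = 1/(ωC) = 30700 Ω
Net reactance X = X_L − X_C = -15500 Ω
Z = − j15500 Ω
|Z| = √(0² + 15500²) = 15500 Ω
I = V/|Z| = 33.2/15500 = 2.14 mA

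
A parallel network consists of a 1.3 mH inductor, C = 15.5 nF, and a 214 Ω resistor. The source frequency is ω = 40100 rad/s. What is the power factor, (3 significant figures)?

0.244

X_L = ωL = 52.1 Ω
X_C = 1/(ωC) = 1610 Ω
Parallel: admittances add. Y = 1/R + 1/(jωL) + jωC
Y = (0.00467 − j0.0186) S
|Y| = 0.0191 S → |Z| = 1/|Y| = 52.2 Ω, ∠Z = −∠Y = 75.9°
cos φ = cos(75.9°) = 0.244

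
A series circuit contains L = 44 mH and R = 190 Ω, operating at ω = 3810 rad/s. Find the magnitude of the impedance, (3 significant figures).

253 Ω

X_L = ωL = 168 Ω
Z = 190 + j168 Ω
|Z| = √(190² + 168²) = 253 Ω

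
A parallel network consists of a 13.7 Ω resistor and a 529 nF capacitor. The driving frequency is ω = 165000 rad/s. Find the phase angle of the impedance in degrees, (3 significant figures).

-50.1°

X_C = 1/(ωC) = 11.5 Ω
Parallel: admittances add. Y = 1/R + jωC
Y = (0.0730 + j0.0873) S
|Y| = 0.114 S → |Z| = 1/|Y| = 8.79 Ω, ∠Z = −∠Y = -50.1°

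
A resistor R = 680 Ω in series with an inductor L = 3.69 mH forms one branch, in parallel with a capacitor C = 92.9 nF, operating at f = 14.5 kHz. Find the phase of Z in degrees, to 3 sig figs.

ω = 2πf = 91110 rad/s
X_L = ωL = 336 Ω
X_C = 1/(ωC) = 118 Ω
Branch 1 (R+jX_L): Z₁ = 680 + j336 Ω, |Z₁| = 759 Ω
Branch 2 (−jX_C): Z₂ = −j118 Ω
Parallel: Z = Z₁Z₂/(Z₁+Z₂), |Z| = 126 Ω, ∠Z = -81.5°

-81.5°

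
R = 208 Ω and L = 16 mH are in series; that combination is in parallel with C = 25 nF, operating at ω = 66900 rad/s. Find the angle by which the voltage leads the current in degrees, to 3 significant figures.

-77.2°

X_L = ωL = 1070 Ω
X_C = 1/(ωC) = 598 Ω
Branch 1 (R+jX_L): Z₁ = 208 + j1070 Ω, |Z₁| = 1090 Ω
Branch 2 (−jX_C): Z₂ = −j598 Ω
Parallel: Z = Z₁Z₂/(Z₁+Z₂), |Z| = 1260 Ω, ∠Z = -77.2°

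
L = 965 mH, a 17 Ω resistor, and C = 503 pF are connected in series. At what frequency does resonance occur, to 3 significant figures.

7.22 kHz

ω₀ = 1/√(LC) = 1/√(0.965 × 5.03e-10) = 45390 rad/s
f₀ = ω₀/(2π) = 7.22 kHz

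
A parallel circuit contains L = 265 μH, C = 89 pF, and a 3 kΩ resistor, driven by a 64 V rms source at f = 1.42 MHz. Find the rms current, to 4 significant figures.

31.93 mA

ω = 2πf = 8.922e+06 rad/s
X_L = ωL = 2364 Ω
X_C = 1/(ωC) = 1259 Ω
Parallel: admittances add. Y = 1/R + 1/(jωL) + jωC
Y = (0.0003333 + j0.0003711) S
|Y| = 0.0004988 S → |Z| = 1/|Y| = 2005 Ω, ∠Z = −∠Y = -48.07°
I = V/|Z| = 64/2005 = 31.93 mA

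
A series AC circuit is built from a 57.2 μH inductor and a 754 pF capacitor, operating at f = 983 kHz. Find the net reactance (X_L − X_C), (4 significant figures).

138.6 Ω

ω = 2πf = 6.176e+06 rad/s
X_L = ωL = 353.3 Ω
X_C = 1/(ωC) = 214.7 Ω
X = 353.3 − 214.7 = 138.6 Ω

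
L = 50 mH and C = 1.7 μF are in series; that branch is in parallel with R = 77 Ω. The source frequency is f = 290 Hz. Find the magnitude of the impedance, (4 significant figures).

ω = 2πf = 1822 rad/s
X_L = ωL = 91.11 Ω
X_C = 1/(ωC) = 322.8 Ω
Branch 1: Z₁ = R = 77.00 Ω
Branch 2 (series LC): Z₂ = j(X_L − X_C) = −j231.7 Ω
Parallel: Z = Z₁Z₂/(Z₁+Z₂), |Z| = 73.07 Ω, ∠Z = -18.38°

73.07 Ω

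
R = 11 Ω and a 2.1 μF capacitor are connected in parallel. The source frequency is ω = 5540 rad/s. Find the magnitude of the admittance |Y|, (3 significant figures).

X_C = 1/(ωC) = 86.0 Ω
Parallel: admittances add. Y = 1/R + jωC
Y = (0.0909 + j0.0116) S
|Y| = 0.0917 S → |Z| = 1/|Y| = 10.9 Ω, ∠Z = −∠Y = -7.29°

91.7 mS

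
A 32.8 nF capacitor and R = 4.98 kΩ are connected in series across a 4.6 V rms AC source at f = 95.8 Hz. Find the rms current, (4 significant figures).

90.38 μA

ω = 2πf = 601.9 rad/s
X_C = 1/(ωC) = 50650 Ω
Z = 4980 − j50650 Ω
|Z| = √(4980² + 50650²) = 50890 Ω
I = V/|Z| = 4.6/50890 = 90.38 μA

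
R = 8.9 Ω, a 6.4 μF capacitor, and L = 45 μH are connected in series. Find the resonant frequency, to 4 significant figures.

ω₀ = 1/√(LC) = 1/√(4.5e-05 × 6.4e-06) = 58930 rad/s
f₀ = ω₀/(2π) = 9.378 kHz

9.378 kHz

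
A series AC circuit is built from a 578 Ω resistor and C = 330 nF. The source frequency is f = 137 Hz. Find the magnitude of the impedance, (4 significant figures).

3567 Ω

ω = 2πf = 860.8 rad/s
X_C = 1/(ωC) = 3520 Ω
Z = 578.0 − j3520 Ω
|Z| = √(578.0² + 3520²) = 3567 Ω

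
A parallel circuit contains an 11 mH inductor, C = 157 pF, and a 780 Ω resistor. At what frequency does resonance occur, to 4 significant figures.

121.1 kHz

ω₀ = 1/√(LC) = 1/√(0.011 × 1.57e-10) = 760900 rad/s
f₀ = ω₀/(2π) = 121.1 kHz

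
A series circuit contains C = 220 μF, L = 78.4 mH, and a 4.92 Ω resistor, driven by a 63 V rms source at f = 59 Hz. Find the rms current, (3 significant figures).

3.60 A

ω = 2πf = 370.7 rad/s
X_L = ωL = 29.1 Ω
X_C = 1/(ωC) = 12.3 Ω
Net reactance X = X_L − X_C = 16.8 Ω
Z = 4.92 + j16.8 Ω
|Z| = √(4.92² + 16.8²) = 17.5 Ω
I = V/|Z| = 63/17.5 = 3.60 A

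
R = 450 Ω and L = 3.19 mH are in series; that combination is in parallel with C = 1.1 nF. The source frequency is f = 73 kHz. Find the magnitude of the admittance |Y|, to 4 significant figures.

ω = 2πf = 458700 rad/s
X_L = ωL = 1463 Ω
X_C = 1/(ωC) = 1982 Ω
Branch 1 (R+jX_L): Z₁ = 450.0 + j1463 Ω, |Z₁| = 1531 Ω
Branch 2 (−jX_C): Z₂ = −j1982 Ω
Parallel: Z = Z₁Z₂/(Z₁+Z₂), |Z| = 4418 Ω, ∠Z = 31.97°
|Y| = 1/|Z| = 226.4 μS

226.4 μS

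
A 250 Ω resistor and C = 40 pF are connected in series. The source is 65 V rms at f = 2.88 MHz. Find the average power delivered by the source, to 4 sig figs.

ω = 2πf = 1.81e+07 rad/s
X_C = 1/(ωC) = 1382 Ω
Z = 250.0 − j1382 Ω
|Z| = √(250.0² + 1382²) = 1404 Ω
∠Z = arctan(-1382/250.0) = -79.74°
I = V/|Z| = 46.30 mA
P = VI cos φ = 65 × 0.04630 × cos(-79.74°) = 535.8 mW

535.8 mW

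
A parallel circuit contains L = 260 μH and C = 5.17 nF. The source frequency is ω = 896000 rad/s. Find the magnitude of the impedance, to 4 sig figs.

X_L = ωL = 233.0 Ω
X_C = 1/(ωC) = 215.9 Ω
Parallel: admittances add. Y = 1/(jωL) + jωC
Y = (0 + j0.0003397) S
|Y| = 0.0003397 S → |Z| = 1/|Y| = 2943 Ω, ∠Z = −∠Y = -90.00°

2943 Ω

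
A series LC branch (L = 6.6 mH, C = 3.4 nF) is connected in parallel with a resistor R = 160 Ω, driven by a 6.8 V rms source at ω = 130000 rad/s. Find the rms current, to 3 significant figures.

42.8 mA

X_L = ωL = 858 Ω
X_C = 1/(ωC) = 2260 Ω
Branch 1: Z₁ = R = 160 Ω
Branch 2 (series LC): Z₂ = j(X_L − X_C) = −j1400 Ω
Parallel: Z = Z₁Z₂/(Z₁+Z₂), |Z| = 159 Ω, ∠Z = -6.50°
I = V/|Z| = 6.8/159 = 42.8 mA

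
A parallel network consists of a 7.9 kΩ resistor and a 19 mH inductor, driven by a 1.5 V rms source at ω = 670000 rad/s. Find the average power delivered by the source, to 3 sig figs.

285 μW

X_L = ωL = 12700 Ω
Parallel: admittances add. Y = 1/R + 1/(jωL)
Y = (0.000127 − j7.86e-05) S
|Y| = 0.000149 S → |Z| = 1/|Y| = 6710 Ω, ∠Z = −∠Y = 31.8°
I = V/|Z| = 223 μA
P = VI cos φ = 1.5 × 0.000223 × cos(31.8°) = 285 μW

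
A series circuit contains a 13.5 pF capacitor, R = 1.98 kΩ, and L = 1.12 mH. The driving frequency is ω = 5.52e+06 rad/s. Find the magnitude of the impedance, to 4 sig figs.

X_L = ωL = 6182 Ω
X_C = 1/(ωC) = 13420 Ω
Net reactance X = X_L − X_C = -7237 Ω
Z = 1980 − j7237 Ω
|Z| = √(1980² + 7237²) = 7503 Ω

7503 Ω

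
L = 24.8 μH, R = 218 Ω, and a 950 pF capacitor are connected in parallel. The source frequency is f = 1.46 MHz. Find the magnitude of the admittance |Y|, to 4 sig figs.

ω = 2πf = 9.173e+06 rad/s
X_L = ωL = 227.5 Ω
X_C = 1/(ωC) = 114.7 Ω
Parallel: admittances add. Y = 1/R + 1/(jωL) + jωC
Y = (0.004587 + j0.004319) S
|Y| = 0.006301 S → |Z| = 1/|Y| = 158.7 Ω, ∠Z = −∠Y = -43.28°

6.301 mS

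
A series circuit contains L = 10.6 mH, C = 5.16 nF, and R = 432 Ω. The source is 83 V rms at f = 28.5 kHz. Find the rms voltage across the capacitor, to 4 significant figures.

97.30 V

ω = 2πf = 179100 rad/s
X_L = ωL = 1898 Ω
X_C = 1/(ωC) = 1082 Ω
Net reactance X = X_L − X_C = 815.9 Ω
Z = 432.0 + j815.9 Ω
|Z| = √(432.0² + 815.9²) = 923.2 Ω
I = V/|Z| = 89.90 mA
V_C = I·|Z_C| = 0.08990 × 1082 = 97.30 V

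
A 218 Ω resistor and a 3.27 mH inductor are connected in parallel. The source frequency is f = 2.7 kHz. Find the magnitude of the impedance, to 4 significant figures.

53.76 Ω

ω = 2πf = 16960 rad/s
X_L = ωL = 55.47 Ω
Parallel: admittances add. Y = 1/R + 1/(jωL)
Y = (0.004587 − j0.01803) S
|Y| = 0.01860 S → |Z| = 1/|Y| = 53.76 Ω, ∠Z = −∠Y = 75.72°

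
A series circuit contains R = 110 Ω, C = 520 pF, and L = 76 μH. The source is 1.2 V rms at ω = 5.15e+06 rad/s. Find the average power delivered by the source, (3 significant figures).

X_L = ωL = 391 Ω
X_C = 1/(ωC) = 373 Ω
Net reactance X = X_L − X_C = 18.0 Ω
Z = 110 + j18.0 Ω
|Z| = √(110² + 18.0²) = 111 Ω
∠Z = arctan(18.0/110) = 9.29°
I = V/|Z| = 10.8 mA
P = VI cos φ = 1.2 × 0.0108 × cos(9.29°) = 12.7 mW

12.7 mW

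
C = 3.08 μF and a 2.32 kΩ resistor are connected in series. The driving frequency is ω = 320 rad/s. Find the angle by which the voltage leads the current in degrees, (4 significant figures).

-23.62°

X_C = 1/(ωC) = 1015 Ω
Z = 2320 − j1015 Ω
|Z| = √(2320² + 1015²) = 2532 Ω
∠Z = arctan(-1015/2320) = -23.62°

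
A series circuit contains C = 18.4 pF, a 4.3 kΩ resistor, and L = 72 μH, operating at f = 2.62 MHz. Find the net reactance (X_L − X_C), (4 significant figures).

-2116 Ω

ω = 2πf = 1.646e+07 rad/s
X_L = ωL = 1185 Ω
X_C = 1/(ωC) = 3301 Ω
X = 1185 − 3301 = -2116 Ω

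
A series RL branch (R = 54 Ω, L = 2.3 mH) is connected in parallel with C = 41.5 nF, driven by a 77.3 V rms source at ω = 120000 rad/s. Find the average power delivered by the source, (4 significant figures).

4.080 W

X_L = ωL = 276.0 Ω
X_C = 1/(ωC) = 200.8 Ω
Branch 1 (R+jX_L): Z₁ = 54.00 + j276.0 Ω, |Z₁| = 281.2 Ω
Branch 2 (−jX_C): Z₂ = −j200.8 Ω
Parallel: Z = Z₁Z₂/(Z₁+Z₂), |Z| = 610.0 Ω, ∠Z = -65.39°
I = V/|Z| = 126.7 mA
P = VI cos φ = 77.3 × 0.1267 × cos(-65.39°) = 4.080 W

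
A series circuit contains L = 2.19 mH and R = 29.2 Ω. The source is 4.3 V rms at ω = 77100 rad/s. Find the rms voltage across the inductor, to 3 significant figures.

X_L = ωL = 169 Ω
Z = 29.2 + j169 Ω
|Z| = √(29.2² + 169²) = 171 Ω
I = V/|Z| = 25.1 mA
V_L = I·|Z_L| = 0.0251 × 169 = 4.24 V

4.24 V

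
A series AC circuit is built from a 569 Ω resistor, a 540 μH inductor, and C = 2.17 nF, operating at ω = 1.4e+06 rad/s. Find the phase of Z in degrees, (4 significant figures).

36.88°

X_L = ωL = 756.0 Ω
X_C = 1/(ωC) = 329.2 Ω
Net reactance X = X_L − X_C = 426.8 Ω
Z = 569.0 + j426.8 Ω
|Z| = √(569.0² + 426.8²) = 711.3 Ω
∠Z = arctan(426.8/569.0) = 36.88°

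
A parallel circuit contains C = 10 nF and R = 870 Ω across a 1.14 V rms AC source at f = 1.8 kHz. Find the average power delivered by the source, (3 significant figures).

1.49 mW

ω = 2πf = 11310 rad/s
X_C = 1/(ωC) = 8840 Ω
Parallel: admittances add. Y = 1/R + jωC
Y = (0.00115 + j0.000113) S
|Y| = 0.00115 S → |Z| = 1/|Y| = 866 Ω, ∠Z = −∠Y = -5.62°
I = V/|Z| = 1.32 mA
P = VI cos φ = 1.14 × 0.00132 × cos(-5.62°) = 1.49 mW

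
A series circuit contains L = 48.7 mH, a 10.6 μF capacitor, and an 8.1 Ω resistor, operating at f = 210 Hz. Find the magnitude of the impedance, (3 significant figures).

10.9 Ω

ω = 2πf = 1319 rad/s
X_L = ωL = 64.3 Ω
X_C = 1/(ωC) = 71.5 Ω
Net reactance X = X_L − X_C = -7.24 Ω
Z = 8.10 − j7.24 Ω
|Z| = √(8.10² + 7.24²) = 10.9 Ω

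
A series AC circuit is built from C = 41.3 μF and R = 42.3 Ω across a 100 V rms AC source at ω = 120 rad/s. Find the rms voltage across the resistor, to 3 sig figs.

X_C = 1/(ωC) = 202 Ω
Z = 42.3 − j202 Ω
|Z| = √(42.3² + 202²) = 206 Ω
I = V/|Z| = 485 mA
V_R = I·|Z_R| = 0.485 × 42.3 = 20.5 V

20.5 V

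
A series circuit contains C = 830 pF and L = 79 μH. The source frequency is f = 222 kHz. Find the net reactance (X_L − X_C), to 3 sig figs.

ω = 2πf = 1.395e+06 rad/s
X_L = ωL = 110 Ω
X_C = 1/(ωC) = 864 Ω
X = 110 − 864 = -754 Ω

-754 Ω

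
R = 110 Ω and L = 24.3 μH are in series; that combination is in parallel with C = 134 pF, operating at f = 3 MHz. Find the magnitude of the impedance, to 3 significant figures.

1480 Ω

ω = 2πf = 1.885e+07 rad/s
X_L = ωL = 458 Ω
X_C = 1/(ωC) = 396 Ω
Branch 1 (R+jX_L): Z₁ = 110 + j458 Ω, |Z₁| = 471 Ω
Branch 2 (−jX_C): Z₂ = −j396 Ω
Parallel: Z = Z₁Z₂/(Z₁+Z₂), |Z| = 1480 Ω, ∠Z = -43.0°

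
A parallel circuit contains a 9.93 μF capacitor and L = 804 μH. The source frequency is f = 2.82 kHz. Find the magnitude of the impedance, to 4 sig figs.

ω = 2πf = 17720 rad/s
X_L = ωL = 14.25 Ω
X_C = 1/(ωC) = 5.684 Ω
Parallel: admittances add. Y = 1/(jωL) + jωC
Y = (0 + j0.1057) S
|Y| = 0.1057 S → |Z| = 1/|Y| = 9.456 Ω, ∠Z = −∠Y = -90.00°

9.456 Ω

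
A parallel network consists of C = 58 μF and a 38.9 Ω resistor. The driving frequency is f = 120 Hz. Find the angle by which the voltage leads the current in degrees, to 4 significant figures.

ω = 2πf = 754.0 rad/s
X_C = 1/(ωC) = 22.87 Ω
Parallel: admittances add. Y = 1/R + jωC
Y = (0.02571 + j0.04373) S
|Y| = 0.05073 S → |Z| = 1/|Y| = 19.71 Ω, ∠Z = −∠Y = -59.55°

-59.55°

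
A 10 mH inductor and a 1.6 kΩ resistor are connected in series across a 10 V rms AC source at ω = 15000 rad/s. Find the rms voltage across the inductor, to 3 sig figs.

X_L = ωL = 150 Ω
Z = 1600 + j150 Ω
|Z| = √(1600² + 150²) = 1610 Ω
I = V/|Z| = 6.22 mA
V_L = I·|Z_L| = 0.00622 × 150 = 0.933 V

0.933 V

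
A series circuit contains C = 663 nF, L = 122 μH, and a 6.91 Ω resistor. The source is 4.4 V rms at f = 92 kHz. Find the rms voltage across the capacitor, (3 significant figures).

0.168 V

ω = 2πf = 578100 rad/s
X_L = ωL = 70.5 Ω
X_C = 1/(ωC) = 2.61 Ω
Net reactance X = X_L − X_C = 67.9 Ω
Z = 6.91 + j67.9 Ω
|Z| = √(6.91² + 67.9²) = 68.3 Ω
I = V/|Z| = 64.5 mA
V_C = I·|Z_C| = 0.0645 × 2.61 = 0.168 V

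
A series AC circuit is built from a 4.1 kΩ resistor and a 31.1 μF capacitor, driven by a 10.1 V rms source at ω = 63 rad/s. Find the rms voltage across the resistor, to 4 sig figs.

10.02 V

X_C = 1/(ωC) = 510.4 Ω
Z = 4100 − j510.4 Ω
|Z| = √(4100² + 510.4²) = 4132 Ω
I = V/|Z| = 2.445 mA
V_R = I·|Z_R| = 0.002445 × 4100 = 10.02 V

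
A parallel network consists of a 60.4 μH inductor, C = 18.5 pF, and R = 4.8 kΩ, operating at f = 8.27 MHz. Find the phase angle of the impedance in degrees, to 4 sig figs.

ω = 2πf = 5.196e+07 rad/s
X_L = ωL = 3139 Ω
X_C = 1/(ωC) = 1040 Ω
Parallel: admittances add. Y = 1/R + 1/(jωL) + jωC
Y = (0.0002083 + j0.0006427) S
|Y| = 0.0006756 S → |Z| = 1/|Y| = 1480 Ω, ∠Z = −∠Y = -72.04°

-72.04°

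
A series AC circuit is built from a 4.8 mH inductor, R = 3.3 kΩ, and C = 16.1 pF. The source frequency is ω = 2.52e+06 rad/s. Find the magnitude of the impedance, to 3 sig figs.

X_L = ωL = 12100 Ω
X_C = 1/(ωC) = 24600 Ω
Net reactance X = X_L − X_C = -12600 Ω
Z = 3300 − j12600 Ω
|Z| = √(3300² + 12600²) = 13000 Ω

13000 Ω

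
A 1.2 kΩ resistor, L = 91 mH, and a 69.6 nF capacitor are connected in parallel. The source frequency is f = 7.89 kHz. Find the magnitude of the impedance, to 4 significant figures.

ω = 2πf = 49570 rad/s
X_L = ωL = 4511 Ω
X_C = 1/(ωC) = 289.8 Ω
Parallel: admittances add. Y = 1/R + 1/(jωL) + jωC
Y = (0.0008333 + j0.003229) S
|Y| = 0.003335 S → |Z| = 1/|Y| = 299.9 Ω, ∠Z = −∠Y = -75.53°

299.9 Ω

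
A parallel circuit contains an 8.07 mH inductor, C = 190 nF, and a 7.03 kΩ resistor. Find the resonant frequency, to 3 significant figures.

ω₀ = 1/√(LC) = 1/√(0.00807 × 1.9e-07) = 25540 rad/s
f₀ = ω₀/(2π) = 4.06 kHz

4.06 kHz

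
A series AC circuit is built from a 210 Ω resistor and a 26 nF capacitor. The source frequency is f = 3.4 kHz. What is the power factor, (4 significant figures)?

ω = 2πf = 21360 rad/s
X_C = 1/(ωC) = 1800 Ω
Z = 210.0 − j1800 Ω
|Z| = √(210.0² + 1800²) = 1813 Ω
∠Z = arctan(-1800/210.0) = -83.35°
cos φ = cos(-83.35°) = 0.1159

0.1159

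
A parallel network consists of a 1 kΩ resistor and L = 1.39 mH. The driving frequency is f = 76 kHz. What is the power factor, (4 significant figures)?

ω = 2πf = 477500 rad/s
X_L = ωL = 663.8 Ω
Parallel: admittances add. Y = 1/R + 1/(jωL)
Y = (0.001000 − j0.001507) S
|Y| = 0.001808 S → |Z| = 1/|Y| = 553.0 Ω, ∠Z = −∠Y = 56.43°
cos φ = cos(56.43°) = 0.5530

0.5530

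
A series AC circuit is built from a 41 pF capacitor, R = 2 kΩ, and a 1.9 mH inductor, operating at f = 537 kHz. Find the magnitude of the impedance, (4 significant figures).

ω = 2πf = 3.374e+06 rad/s
X_L = ωL = 6411 Ω
X_C = 1/(ωC) = 7229 Ω
Net reactance X = X_L − X_C = -818.0 Ω
Z = 2000 − j818.0 Ω
|Z| = √(2000² + 818.0²) = 2161 Ω

2161 Ω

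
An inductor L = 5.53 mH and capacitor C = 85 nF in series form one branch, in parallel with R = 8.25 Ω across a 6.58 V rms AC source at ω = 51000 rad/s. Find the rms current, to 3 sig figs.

X_L = ωL = 282 Ω
X_C = 1/(ωC) = 231 Ω
Branch 1: Z₁ = R = 8.25 Ω
Branch 2 (series LC): Z₂ = j(X_L − X_C) = j51.3 Ω
Parallel: Z = Z₁Z₂/(Z₁+Z₂), |Z| = 8.15 Ω, ∠Z = 9.13°
I = V/|Z| = 6.58/8.15 = 808 mA

808 mA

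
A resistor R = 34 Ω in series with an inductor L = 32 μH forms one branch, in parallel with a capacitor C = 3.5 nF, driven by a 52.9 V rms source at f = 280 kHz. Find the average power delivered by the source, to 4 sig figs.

22.00 W

ω = 2πf = 1.759e+06 rad/s
X_L = ωL = 56.30 Ω
X_C = 1/(ωC) = 162.4 Ω
Branch 1 (R+jX_L): Z₁ = 34.00 + j56.30 Ω, |Z₁| = 65.77 Ω
Branch 2 (−jX_C): Z₂ = −j162.4 Ω
Parallel: Z = Z₁Z₂/(Z₁+Z₂), |Z| = 95.86 Ω, ∠Z = 41.10°
I = V/|Z| = 551.8 mA
P = VI cos φ = 52.9 × 0.5518 × cos(41.10°) = 22.00 W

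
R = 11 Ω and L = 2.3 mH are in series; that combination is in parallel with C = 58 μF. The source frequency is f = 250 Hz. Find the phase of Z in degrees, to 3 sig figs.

ω = 2πf = 1571 rad/s
X_L = ωL = 3.61 Ω
X_C = 1/(ωC) = 11.0 Ω
Branch 1 (R+jX_L): Z₁ = 11.0 + j3.61 Ω, |Z₁| = 11.6 Ω
Branch 2 (−jX_C): Z₂ = −j11.0 Ω
Parallel: Z = Z₁Z₂/(Z₁+Z₂), |Z| = 9.60 Ω, ∠Z = -38.0°

-38.0°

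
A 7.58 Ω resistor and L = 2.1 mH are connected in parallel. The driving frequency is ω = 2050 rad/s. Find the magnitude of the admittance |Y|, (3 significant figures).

267 mS

X_L = ωL = 4.30 Ω
Parallel: admittances add. Y = 1/R + 1/(jωL)
Y = (0.132 − j0.232) S
|Y| = 0.267 S → |Z| = 1/|Y| = 3.74 Ω, ∠Z = −∠Y = 60.4°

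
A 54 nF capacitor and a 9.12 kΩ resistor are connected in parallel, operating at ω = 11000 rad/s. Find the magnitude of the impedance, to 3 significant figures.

X_C = 1/(ωC) = 1680 Ω
Parallel: admittances add. Y = 1/R + jωC
Y = (0.000110 + j0.000594) S
|Y| = 0.000604 S → |Z| = 1/|Y| = 1660 Ω, ∠Z = −∠Y = -79.5°

1660 Ω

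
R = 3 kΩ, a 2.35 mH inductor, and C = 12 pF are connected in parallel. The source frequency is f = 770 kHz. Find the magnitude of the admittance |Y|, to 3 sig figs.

ω = 2πf = 4.838e+06 rad/s
X_L = ωL = 11400 Ω
X_C = 1/(ωC) = 17200 Ω
Parallel: admittances add. Y = 1/R + 1/(jωL) + jωC
Y = (0.000333 − j2.99e-05) S
|Y| = 0.000335 S → |Z| = 1/|Y| = 2990 Ω, ∠Z = −∠Y = 5.13°

335 μS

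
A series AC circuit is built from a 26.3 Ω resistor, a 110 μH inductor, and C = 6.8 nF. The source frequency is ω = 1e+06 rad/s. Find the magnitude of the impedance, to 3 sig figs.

X_L = ωL = 110 Ω
X_C = 1/(ωC) = 147 Ω
Net reactance X = X_L − X_C = -37.1 Ω
Z = 26.3 − j37.1 Ω
|Z| = √(26.3² + 37.1²) = 45.4 Ω

45.4 Ω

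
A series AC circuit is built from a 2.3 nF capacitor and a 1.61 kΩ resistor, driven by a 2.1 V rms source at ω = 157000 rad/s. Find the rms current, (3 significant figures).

X_C = 1/(ωC) = 2770 Ω
Z = 1610 − j2770 Ω
|Z| = √(1610² + 2770²) = 3200 Ω
I = V/|Z| = 2.1/3200 = 656 μA

656 μA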